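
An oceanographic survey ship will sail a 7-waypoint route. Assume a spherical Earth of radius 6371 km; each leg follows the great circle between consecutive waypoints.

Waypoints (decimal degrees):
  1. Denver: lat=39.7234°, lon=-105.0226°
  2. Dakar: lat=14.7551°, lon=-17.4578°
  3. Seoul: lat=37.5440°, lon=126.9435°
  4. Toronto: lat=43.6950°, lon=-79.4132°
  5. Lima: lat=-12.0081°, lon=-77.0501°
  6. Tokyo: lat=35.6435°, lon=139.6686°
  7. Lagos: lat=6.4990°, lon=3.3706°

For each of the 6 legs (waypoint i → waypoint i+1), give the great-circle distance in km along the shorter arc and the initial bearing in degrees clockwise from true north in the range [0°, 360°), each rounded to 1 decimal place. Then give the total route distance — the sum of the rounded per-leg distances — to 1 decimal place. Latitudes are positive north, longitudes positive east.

Leg 1: dist=8761.3 km, bearing=80.0°
Leg 2: dist=13112.2 km, bearing=31.5°
Leg 3: dist=10599.1 km, bearing=18.8°
Leg 4: dist=6198.5 km, bearing=177.2°
Leg 5: dist=15492.0 km, bearing=311.8°
Leg 6: dist=13474.9 km, bearing=306.6°
Total: 67638.0 km

Leg 1: φ1=0.6933041, φ2=0.2575251, Δφ=-0.4357790, Δλ=1.5282941 rad; a=sin²(Δφ/2)+cosφ1·cosφ2·sin²(Δλ/2)=0.4028154357; c=2·atan2(√a, √(1-a))=1.375182055; dist=6371·c=8761.285 ≈ 8761.3 km; running total=8761.3 km
Leg 1 bearing: y=sinΔλ·cosφ2=0.96614997, x=cosφ1·sinφ2-sinφ1·cosφ2·cosΔλ=0.16963160; θ=atan2(y, x)=80.0418° ≈ 80.0°
Leg 2: φ1=0.2575251, φ2=0.6552664, Δφ=0.3977413, Δλ=2.5202781 rad; a=sin²(Δφ/2)+cosφ1·cosφ2·sin²(Δλ/2)=0.7341233451; c=2·atan2(√a, √(1-a))=2.058101774; dist=6371·c=13112.166 ≈ 13112.2 km; running total=21873.5 km
Leg 2 bearing: y=sinΔλ·cosφ2=0.46154230, x=cosφ1·sinφ2-sinφ1·cosφ2·cosΔλ=0.75347445; θ=atan2(y, x)=31.4896° ≈ 31.5°
Leg 3: φ1=0.6552664, φ2=0.7626216, Δφ=0.1073552, Δλ=-3.6016038 rad; a=sin²(Δφ/2)+cosφ1·cosφ2·sin²(Δλ/2)=0.5463597323; c=2·atan2(√a, √(1-a))=1.663649158; dist=6371·c=10599.109 ≈ 10599.1 km; running total=32472.6 km
Leg 3 bearing: y=sinΔλ·cosφ2=0.32099391, x=cosφ1·sinφ2-sinφ1·cosφ2·cosΔλ=0.94253170; θ=atan2(y, x)=18.8071° ≈ 18.8°
Leg 4: φ1=0.7626216, φ2=-0.2095809, Δφ=-0.9722025, Δλ=0.0412439 rad; a=sin²(Δφ/2)+cosφ1·cosφ2·sin²(Δλ/2)=0.2185600310; c=2·atan2(√a, √(1-a))=0.972930309; dist=6371·c=6198.539 ≈ 6198.5 km; running total=38671.1 km
Leg 4 bearing: y=sinΔλ·cosφ2=0.04032995, x=cosφ1·sinφ2-sinφ1·cosφ2·cosΔλ=-0.82555416; θ=atan2(y, x)=177.2032° ≈ 177.2°
Leg 5: φ1=-0.2095809, φ2=0.6220964, Δφ=0.8316773, Δλ=3.7824549 rad; a=sin²(Δφ/2)+cosφ1·cosφ2·sin²(Δλ/2)=0.8791981578; c=2·atan2(√a, √(1-a))=2.431645490; dist=6371·c=15492.013 ≈ 15492.0 km; running total=54163.1 km
Leg 5 bearing: y=sinΔλ·cosφ2=-0.48587783, x=cosφ1·sinφ2-sinφ1·cosφ2·cosΔλ=0.43446262; θ=atan2(y, x)=-48.1975° <0 so +360° → 311.8025° ≈ 311.8°
Leg 6: φ1=0.6220964, φ2=0.1134289, Δφ=-0.5086675, Δλ=-2.3788489 rad; a=sin²(Δφ/2)+cosφ1·cosφ2·sin²(Δλ/2)=0.7588862430; c=2·atan2(√a, √(1-a))=2.115041519; dist=6371·c=13474.930 ≈ 13474.9 km; running total=67638.0 km
Leg 6 bearing: y=sinΔλ·cosφ2=-0.68646776, x=cosφ1·sinφ2-sinφ1·cosφ2·cosΔλ=0.51056211; θ=atan2(y, x)=-53.3599° <0 so +360° → 306.6401° ≈ 306.6°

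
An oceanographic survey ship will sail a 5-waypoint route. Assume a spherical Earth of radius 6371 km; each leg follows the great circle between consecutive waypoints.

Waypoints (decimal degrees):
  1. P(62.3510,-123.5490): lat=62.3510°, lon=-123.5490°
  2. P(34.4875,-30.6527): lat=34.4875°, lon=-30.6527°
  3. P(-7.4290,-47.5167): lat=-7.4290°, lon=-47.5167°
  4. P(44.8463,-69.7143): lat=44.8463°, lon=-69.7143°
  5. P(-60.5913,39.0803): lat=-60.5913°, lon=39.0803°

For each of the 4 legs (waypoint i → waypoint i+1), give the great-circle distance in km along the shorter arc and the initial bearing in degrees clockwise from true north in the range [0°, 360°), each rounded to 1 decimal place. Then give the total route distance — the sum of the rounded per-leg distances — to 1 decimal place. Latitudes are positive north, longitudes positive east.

Leg 1: dist=6801.6 km, bearing=70.0°
Leg 2: dist=4987.0 km, bearing=204.1°
Leg 3: dist=6222.5 km, bearing=341.1°
Leg 4: dist=15188.5 km, bearing=137.4°
Total: 33199.6 km

Leg 1: φ1=1.0882302, φ2=0.6019204, Δφ=-0.4863098, Δλ=1.6213463 rad; a=sin²(Δφ/2)+cosφ1·cosφ2·sin²(Δλ/2)=0.2588797915; c=2·atan2(√a, √(1-a))=1.067585969; dist=6371·c=6801.590 ≈ 6801.6 km; running total=6801.6 km
Leg 1 bearing: y=sinΔλ·cosφ2=0.82319686, x=cosφ1·sinφ2-sinφ1·cosφ2·cosΔλ=0.29965164; θ=atan2(y, x)=69.9980° ≈ 70.0°
Leg 2: φ1=0.6019204, φ2=-0.1296605, Δφ=-0.7315809, Δλ=-0.2943323 rad; a=sin²(Δφ/2)+cosφ1·cosφ2·sin²(Δλ/2)=0.1455146315; c=2·atan2(√a, √(1-a))=0.782758645; dist=6371·c=4986.955 ≈ 4987.0 km; running total=11788.6 km
Leg 2 bearing: y=sinΔλ·cosφ2=-0.28766580, x=cosφ1·sinφ2-sinφ1·cosφ2·cosΔλ=-0.64390130; θ=atan2(y, x)=-155.9271° <0 so +360° → 204.0729° ≈ 204.1°
Leg 3: φ1=-0.1296605, φ2=0.7827156, Δφ=0.9123761, Δλ=-0.3874212 rad; a=sin²(Δφ/2)+cosφ1·cosφ2·sin²(Δλ/2)=0.2201187274; c=2·atan2(√a, √(1-a))=0.976697110; dist=6371·c=6222.537 ≈ 6222.5 km; running total=18011.1 km
Leg 3 bearing: y=sinΔλ·cosφ2=-0.26786204, x=cosφ1·sinφ2-sinφ1·cosφ2·cosΔλ=0.78416569; θ=atan2(y, x)=-18.8596° <0 so +360° → 341.1404° ≈ 341.1°
Leg 4: φ1=0.7827156, φ2=-1.0575177, Δφ=-1.8402333, Δλ=1.8988240 rad; a=sin²(Δφ/2)+cosφ1·cosφ2·sin²(Δλ/2)=0.8632489943; c=2·atan2(√a, √(1-a))=2.384008160; dist=6371·c=15188.516 ≈ 15188.5 km; running total=33199.6 km
Leg 4 bearing: y=sinΔλ·cosφ2=0.46485381, x=cosφ1·sinφ2-sinφ1·cosφ2·cosΔλ=-0.50607470; θ=atan2(y, x)=137.4310° ≈ 137.4°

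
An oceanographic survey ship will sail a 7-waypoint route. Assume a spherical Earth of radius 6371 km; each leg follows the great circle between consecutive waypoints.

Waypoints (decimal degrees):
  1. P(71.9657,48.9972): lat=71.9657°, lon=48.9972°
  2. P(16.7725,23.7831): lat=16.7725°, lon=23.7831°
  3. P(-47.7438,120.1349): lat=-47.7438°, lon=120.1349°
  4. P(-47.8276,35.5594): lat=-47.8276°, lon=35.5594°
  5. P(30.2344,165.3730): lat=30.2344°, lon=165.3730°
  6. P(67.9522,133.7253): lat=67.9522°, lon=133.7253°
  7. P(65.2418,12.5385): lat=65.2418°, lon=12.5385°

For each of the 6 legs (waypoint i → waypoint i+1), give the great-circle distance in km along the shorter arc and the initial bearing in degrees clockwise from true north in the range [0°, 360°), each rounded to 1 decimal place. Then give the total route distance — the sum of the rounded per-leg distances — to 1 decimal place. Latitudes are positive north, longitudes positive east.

Leg 1: φ1=1.2560384, φ2=0.2927353, Δφ=-0.9633031, Δλ=-0.4400691 rad; a=sin²(Δφ/2)+cosφ1·cosφ2·sin²(Δλ/2)=0.2287154111; c=2·atan2(√a, √(1-a))=0.997303723; dist=6371·c=6353.822 ≈ 6353.8 km; running total=6353.8 km
Leg 1 bearing: y=sinΔλ·cosφ2=-0.40787902, x=cosφ1·sinφ2-sinφ1·cosφ2·cosΔλ=-0.73433874; θ=atan2(y, x)=-150.9506° <0 so +360° → 209.0494° ≈ 209.0°
Leg 2: φ1=0.2927353, φ2=-0.8332865, Δφ=-1.1260219, Δλ=1.6816562 rad; a=sin²(Δφ/2)+cosφ1·cosφ2·sin²(Δλ/2)=0.6424076438; c=2·atan2(√a, √(1-a))=1.859610056; dist=6371·c=11847.576 ≈ 11847.6 km; running total=18201.4 km
Leg 2 bearing: y=sinΔλ·cosφ2=0.66831898, x=cosφ1·sinφ2-sinφ1·cosφ2·cosΔλ=-0.68718992; θ=atan2(y, x)=135.7976° ≈ 135.8°
Leg 3: φ1=-0.8332865, φ2=-0.8347491, Δφ=-0.0014626, Δλ=-1.4761209 rad; a=sin²(Δφ/2)+cosφ1·cosφ2·sin²(Δλ/2)=0.2043897479; c=2·atan2(√a, √(1-a))=0.938225008; dist=6371·c=5977.432 ≈ 5977.4 km; running total=24178.8 km
Leg 3 bearing: y=sinΔλ·cosφ2=-0.66835704, x=cosφ1·sinφ2-sinφ1·cosφ2·cosΔλ=-0.45139470; θ=atan2(y, x)=-124.0343° <0 so +360° → 235.9657° ≈ 236.0°
Leg 4: φ1=-0.8347491, φ2=0.5276898, Δφ=1.3624389, Δλ=2.2656747 rad; a=sin²(Δφ/2)+cosφ1·cosφ2·sin²(Δλ/2)=0.8722908031; c=2·atan2(√a, √(1-a))=2.410704171; dist=6371·c=15358.596 ≈ 15358.6 km; running total=39537.4 km
Leg 4 bearing: y=sinΔλ·cosφ2=0.66364465, x=cosφ1·sinφ2-sinφ1·cosφ2·cosΔλ=-0.07193058; θ=atan2(y, x)=96.1860° ≈ 96.2°
Leg 5: φ1=0.5276898, φ2=1.1859896, Δφ=0.6582998, Δλ=-0.5523566 rad; a=sin²(Δφ/2)+cosφ1·cosφ2·sin²(Δλ/2)=0.1285978447; c=2·atan2(√a, √(1-a))=0.733547034; dist=6371·c=4673.428 ≈ 4673.4 km; running total=44210.8 km
Leg 5 bearing: y=sinΔλ·cosφ2=-0.19695993, x=cosφ1·sinφ2-sinφ1·cosφ2·cosΔλ=0.63988166; θ=atan2(y, x)=-17.1087° <0 so +360° → 342.8913° ≈ 342.9°
Leg 6: φ1=1.1859896, φ2=1.1386842, Δφ=-0.0473054, Δλ=-2.1151087 rad; a=sin²(Δφ/2)+cosφ1·cosφ2·sin²(Δλ/2)=0.1198647795; c=2·atan2(√a, √(1-a))=0.707066998; dist=6371·c=4504.724 ≈ 4504.7 km; running total=48715.5 km
Leg 6 bearing: y=sinΔλ·cosφ2=-0.35826772, x=cosφ1·sinφ2-sinφ1·cosφ2·cosΔλ=0.54187923; θ=atan2(y, x)=-33.4710° <0 so +360° → 326.5290° ≈ 326.5°

Leg 1: dist=6353.8 km, bearing=209.0°
Leg 2: dist=11847.6 km, bearing=135.8°
Leg 3: dist=5977.4 km, bearing=236.0°
Leg 4: dist=15358.6 km, bearing=96.2°
Leg 5: dist=4673.4 km, bearing=342.9°
Leg 6: dist=4504.7 km, bearing=326.5°
Total: 48715.5 km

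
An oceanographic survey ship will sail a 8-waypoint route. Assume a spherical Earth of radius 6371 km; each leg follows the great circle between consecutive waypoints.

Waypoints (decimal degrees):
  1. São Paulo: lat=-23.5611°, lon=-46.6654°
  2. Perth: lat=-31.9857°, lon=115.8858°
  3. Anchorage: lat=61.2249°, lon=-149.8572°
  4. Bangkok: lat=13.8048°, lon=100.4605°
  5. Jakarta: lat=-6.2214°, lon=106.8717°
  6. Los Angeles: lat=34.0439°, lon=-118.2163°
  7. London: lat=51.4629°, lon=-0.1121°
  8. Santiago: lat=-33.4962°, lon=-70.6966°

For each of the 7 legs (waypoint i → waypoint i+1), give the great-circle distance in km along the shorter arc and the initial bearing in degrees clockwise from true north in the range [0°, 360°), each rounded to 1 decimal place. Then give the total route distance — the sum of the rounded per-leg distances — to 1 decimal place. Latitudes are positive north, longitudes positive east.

Leg 1: φ1=-0.4112188, φ2=-0.5582558, Δφ=-0.1470370, Δλ=2.8370536 rad; a=sin²(Δφ/2)+cosφ1·cosφ2·sin²(Δλ/2)=0.7649788864; c=2·atan2(√a, √(1-a))=2.129347097; dist=6371·c=13566.070 ≈ 13566.1 km; running total=13566.1 km
Leg 1 bearing: y=sinΔλ·cosφ2=0.25432978, x=cosφ1·sinφ2-sinφ1·cosφ2·cosΔλ=-0.80898771; θ=atan2(y, x)=162.5479° ≈ 162.5°
Leg 2: φ1=-0.5582558, φ2=1.0685761, Δφ=1.6268319, Δλ=-4.6380903 rad; a=sin²(Δφ/2)+cosφ1·cosφ2·sin²(Δλ/2)=0.7473023636; c=2·atan2(√a, √(1-a))=2.088176302; dist=6371·c=13303.771 ≈ 13303.8 km; running total=26869.9 km
Leg 2 bearing: y=sinΔλ·cosφ2=0.48004475, x=cosφ1·sinφ2-sinφ1·cosφ2·cosΔλ=0.72451584; θ=atan2(y, x)=33.5274° ≈ 33.5°
Leg 3: φ1=1.0685761, φ2=0.2409392, Δφ=-0.8276369, Δλ=4.3688680 rad; a=sin²(Δφ/2)+cosφ1·cosφ2·sin²(Δλ/2)=0.4741477936; c=2·atan2(√a, √(1-a))=1.519068849; dist=6371·c=9677.988 ≈ 9678.0 km; running total=36547.9 km
Leg 3 bearing: y=sinΔλ·cosφ2=-0.91437659, x=cosφ1·sinφ2-sinφ1·cosφ2·cosΔλ=0.40154964; θ=atan2(y, x)=-66.2913° <0 so +360° → 293.7087° ≈ 293.7°
Leg 4: φ1=0.2409392, φ2=-0.1085839, Δφ=-0.3495231, Δλ=0.1118965 rad; a=sin²(Δφ/2)+cosφ1·cosφ2·sin²(Δλ/2)=0.0332506743; c=2·atan2(√a, √(1-a))=0.366747263; dist=6371·c=2336.547 ≈ 2336.5 km; running total=38884.4 km
Leg 4 bearing: y=sinΔλ·cosφ2=0.11100555, x=cosφ1·sinφ2-sinφ1·cosφ2·cosΔλ=-0.34096632; θ=atan2(y, x)=161.9667° ≈ 162.0°
Leg 5: φ1=-0.1085839, φ2=0.5941781, Δφ=0.7027621, Δλ=-3.9285267 rad; a=sin²(Δφ/2)+cosφ1·cosφ2·sin²(Δλ/2)=0.8211189406; c=2·atan2(√a, √(1-a))=2.268210624; dist=6371·c=14450.770 ≈ 14450.8 km; running total=53335.2 km
Leg 5 bearing: y=sinΔλ·cosφ2=0.58681416, x=cosφ1·sinφ2-sinφ1·cosφ2·cosΔλ=0.49313248; θ=atan2(y, x)=49.9578° ≈ 50.0°
Leg 6: φ1=0.5941781, φ2=0.8981970, Δφ=0.3040189, Δλ=2.0613072 rad; a=sin²(Δφ/2)+cosφ1·cosφ2·sin²(Δλ/2)=0.4026444169; c=2·atan2(√a, √(1-a))=1.374833355; dist=6371·c=8759.063 ≈ 8759.1 km; running total=62094.3 km
Leg 6 bearing: y=sinΔλ·cosφ2=0.54956228, x=cosφ1·sinφ2-sinφ1·cosφ2·cosΔλ=0.81244622; θ=atan2(y, x)=34.0756° ≈ 34.1°
Leg 7: φ1=0.8981970, φ2=-0.5846190, Δφ=-1.4828160, Δλ=-1.2319319 rad; a=sin²(Δφ/2)+cosφ1·cosφ2·sin²(Δλ/2)=0.6294886045; c=2·atan2(√a, √(1-a))=1.832759461; dist=6371·c=11676.511 ≈ 11676.5 km; running total=73770.8 km
Leg 7 bearing: y=sinΔλ·cosφ2=-0.78649956, x=cosφ1·sinφ2-sinφ1·cosφ2·cosΔλ=-0.56066857; θ=atan2(y, x)=-125.4838° <0 so +360° → 234.5162° ≈ 234.5°

Leg 1: dist=13566.1 km, bearing=162.5°
Leg 2: dist=13303.8 km, bearing=33.5°
Leg 3: dist=9678.0 km, bearing=293.7°
Leg 4: dist=2336.5 km, bearing=162.0°
Leg 5: dist=14450.8 km, bearing=50.0°
Leg 6: dist=8759.1 km, bearing=34.1°
Leg 7: dist=11676.5 km, bearing=234.5°
Total: 73770.8 km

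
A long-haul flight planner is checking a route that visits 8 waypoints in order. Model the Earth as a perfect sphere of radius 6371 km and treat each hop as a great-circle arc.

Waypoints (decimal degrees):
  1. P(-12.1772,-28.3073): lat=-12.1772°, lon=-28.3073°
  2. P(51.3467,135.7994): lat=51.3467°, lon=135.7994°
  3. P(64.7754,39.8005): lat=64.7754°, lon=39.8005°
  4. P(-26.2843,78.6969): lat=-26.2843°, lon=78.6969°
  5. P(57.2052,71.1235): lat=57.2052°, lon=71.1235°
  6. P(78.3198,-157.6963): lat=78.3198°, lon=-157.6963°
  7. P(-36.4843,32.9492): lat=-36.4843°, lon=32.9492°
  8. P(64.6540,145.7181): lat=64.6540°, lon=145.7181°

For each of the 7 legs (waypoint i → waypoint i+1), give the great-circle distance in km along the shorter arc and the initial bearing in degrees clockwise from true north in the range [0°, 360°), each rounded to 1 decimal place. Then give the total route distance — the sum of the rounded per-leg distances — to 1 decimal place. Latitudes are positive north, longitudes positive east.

Leg 1: dist=15429.3 km, bearing=15.0°
Leg 2: dist=5255.2 km, bearing=324.8°
Leg 3: dist=10666.3 km, bearing=145.5°
Leg 4: dist=9310.8 km, bearing=355.9°
Leg 5: dist=4594.8 km, bearing=13.3°
Leg 6: dist=15336.5 km, bearing=347.2°
Leg 7: dist=14690.1 km, bearing=32.1°
Total: 75283.0 km

Leg 1: φ1=-0.2125322, φ2=0.8961690, Δφ=1.1087012, Δλ=2.8642022 rad; a=sin²(Δφ/2)+cosφ1·cosφ2·sin²(Δλ/2)=0.8759707176; c=2·atan2(√a, √(1-a))=2.421798485; dist=6371·c=15429.278 ≈ 15429.3 km; running total=15429.3 km
Leg 1 bearing: y=sinΔλ·cosφ2=0.17104642, x=cosφ1·sinφ2-sinφ1·cosφ2·cosΔλ=0.63665312; θ=atan2(y, x)=15.0383° ≈ 15.0°
Leg 2: φ1=0.8961690, φ2=1.1305440, Δφ=0.2343750, Δλ=-1.6754969 rad; a=sin²(Δφ/2)+cosφ1·cosφ2·sin²(Δλ/2)=0.1606732233; c=2·atan2(√a, √(1-a))=0.824868499; dist=6371·c=5255.237 ≈ 5255.2 km; running total=20684.5 km
Leg 2 bearing: y=sinΔλ·cosφ2=-0.42383400, x=cosφ1·sinφ2-sinφ1·cosφ2·cosΔλ=0.59982838; θ=atan2(y, x)=-35.2447° <0 so +360° → 324.7553° ≈ 324.8°
Leg 3: φ1=1.1305440, φ2=-0.4587476, Δφ=-1.5892916, Δλ=0.6788702 rad; a=sin²(Δφ/2)+cosφ1·cosφ2·sin²(Δλ/2)=0.5516067986; c=2·atan2(√a, √(1-a))=1.674194065; dist=6371·c=10666.290 ≈ 10666.3 km; running total=31350.8 km
Leg 3 bearing: y=sinΔλ·cosφ2=0.56299274, x=cosφ1·sinφ2-sinφ1·cosφ2·cosΔλ=-0.81999154; θ=atan2(y, x)=145.5271° ≈ 145.5°
Leg 4: φ1=-0.4587476, φ2=0.9984191, Δφ=1.4571667, Δλ=-0.1321808 rad; a=sin²(Δφ/2)+cosφ1·cosφ2·sin²(Δλ/2)=0.4454254749; c=2·atan2(√a, √(1-a))=1.461429382; dist=6371·c=9310.767 ≈ 9310.8 km; running total=40661.6 km
Leg 4 bearing: y=sinΔλ·cosφ2=-0.07138503, x=cosφ1·sinφ2-sinφ1·cosφ2·cosΔλ=0.99145886; θ=atan2(y, x)=-4.1182° <0 so +360° → 355.8818° ≈ 355.9°
Leg 5: φ1=0.9984191, φ2=1.3669384, Δφ=0.3685193, Δλ=-3.9936589 rad; a=sin²(Δφ/2)+cosφ1·cosφ2·sin²(Δλ/2)=0.1244948120; c=2·atan2(√a, √(1-a))=0.721205377; dist=6371·c=4594.799 ≈ 4594.8 km; running total=45256.4 km
Leg 5 bearing: y=sinΔλ·cosφ2=0.15237164, x=cosφ1·sinφ2-sinφ1·cosφ2·cosΔλ=0.64246891; θ=atan2(y, x)=13.3421° ≈ 13.3°
Leg 6: φ1=1.3669384, φ2=-0.6367712, Δφ=-2.0037095, Δλ=3.3273917 rad; a=sin²(Δφ/2)+cosφ1·cosφ2·sin²(Δλ/2)=0.8711306936; c=2·atan2(√a, √(1-a))=2.407235056; dist=6371·c=15336.495 ≈ 15336.5 km; running total=60592.9 km
Leg 6 bearing: y=sinΔλ·cosφ2=-0.14852808, x=cosφ1·sinφ2-sinφ1·cosφ2·cosΔλ=0.65344276; θ=atan2(y, x)=-12.8058° <0 so +360° → 347.1942° ≈ 347.2°
Leg 7: φ1=-0.6367712, φ2=1.1284252, Δφ=1.7651963, Δλ=1.9681886 rad; a=sin²(Δφ/2)+cosφ1·cosφ2·sin²(Δλ/2)=0.8352856988; c=2·atan2(√a, √(1-a))=2.305775085; dist=6371·c=14690.093 ≈ 14690.1 km; running total=75283.0 km
Leg 7 bearing: y=sinΔλ·cosφ2=0.39472445, x=cosφ1·sinφ2-sinφ1·cosφ2·cosΔλ=0.62811353; θ=atan2(y, x)=32.1464° ≈ 32.1°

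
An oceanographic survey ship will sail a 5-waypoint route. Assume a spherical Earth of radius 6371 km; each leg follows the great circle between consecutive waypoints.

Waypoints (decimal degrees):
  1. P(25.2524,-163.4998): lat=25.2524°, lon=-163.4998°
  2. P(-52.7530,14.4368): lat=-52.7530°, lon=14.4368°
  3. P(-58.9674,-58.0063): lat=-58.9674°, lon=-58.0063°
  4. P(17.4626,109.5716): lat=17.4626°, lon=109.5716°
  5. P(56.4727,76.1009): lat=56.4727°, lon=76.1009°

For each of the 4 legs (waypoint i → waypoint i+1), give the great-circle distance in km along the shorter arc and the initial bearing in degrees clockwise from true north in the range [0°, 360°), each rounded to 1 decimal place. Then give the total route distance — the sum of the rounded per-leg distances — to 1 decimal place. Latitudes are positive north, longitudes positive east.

Leg 1: dist=16952.3 km, bearing=177.3°
Leg 2: dist=4345.9 km, bearing=231.2°
Leg 3: dist=15290.3 km, bearing=162.3°
Leg 4: dist=5159.1 km, bearing=335.1°
Total: 41747.6 km

Leg 1: φ1=0.4407375, φ2=-0.9207135, Δφ=-1.3614511, Δλ=3.1055795 rad; a=sin²(Δφ/2)+cosφ1·cosφ2·sin²(Δλ/2)=0.9433255270; c=2·atan2(√a, √(1-a))=2.660848525; dist=6371·c=16952.266 ≈ 16952.3 km; running total=16952.3 km
Leg 1 bearing: y=sinΔλ·cosφ2=0.02179232, x=cosφ1·sinφ2-sinφ1·cosφ2·cosΔλ=-0.46192532; θ=atan2(y, x)=177.2990° ≈ 177.3°
Leg 2: φ1=-0.9207135, φ2=-1.0291753, Δφ=-0.1084617, Δλ=-1.2643706 rad; a=sin²(Δφ/2)+cosφ1·cosφ2·sin²(Δλ/2)=0.1118883446; c=2·atan2(√a, √(1-a))=0.682143190; dist=6371·c=4345.934 ≈ 4345.9 km; running total=21298.2 km
Leg 2 bearing: y=sinΔλ·cosφ2=-0.49151141, x=cosφ1·sinφ2-sinφ1·cosφ2·cosΔλ=-0.39483403; θ=atan2(y, x)=-128.7751° <0 so +360° → 231.2249° ≈ 231.2°
Leg 3: φ1=-1.0291753, φ2=0.3047799, Δφ=1.3339551, Δλ=2.9247861 rad; a=sin²(Δφ/2)+cosφ1·cosφ2·sin²(Δλ/2)=0.8686938214; c=2·atan2(√a, √(1-a))=2.399991010; dist=6371·c=15290.343 ≈ 15290.3 km; running total=36588.5 km
Leg 3 bearing: y=sinΔλ·cosφ2=0.20519817, x=cosφ1·sinφ2-sinφ1·cosφ2·cosΔλ=-0.64354734; θ=atan2(y, x)=162.3149° ≈ 162.3°
Leg 4: φ1=0.3047799, φ2=0.9856346, Δφ=0.6808547, Δλ=-0.5841739 rad; a=sin²(Δφ/2)+cosφ1·cosφ2·sin²(Δλ/2)=0.1551691885; c=2·atan2(√a, √(1-a))=0.809774665; dist=6371·c=5159.074 ≈ 5159.1 km; running total=41747.6 km
Leg 4 bearing: y=sinΔλ·cosφ2=-0.30461813, x=cosφ1·sinφ2-sinφ1·cosφ2·cosΔλ=0.65694341; θ=atan2(y, x)=-24.8767° <0 so +360° → 335.1233° ≈ 335.1°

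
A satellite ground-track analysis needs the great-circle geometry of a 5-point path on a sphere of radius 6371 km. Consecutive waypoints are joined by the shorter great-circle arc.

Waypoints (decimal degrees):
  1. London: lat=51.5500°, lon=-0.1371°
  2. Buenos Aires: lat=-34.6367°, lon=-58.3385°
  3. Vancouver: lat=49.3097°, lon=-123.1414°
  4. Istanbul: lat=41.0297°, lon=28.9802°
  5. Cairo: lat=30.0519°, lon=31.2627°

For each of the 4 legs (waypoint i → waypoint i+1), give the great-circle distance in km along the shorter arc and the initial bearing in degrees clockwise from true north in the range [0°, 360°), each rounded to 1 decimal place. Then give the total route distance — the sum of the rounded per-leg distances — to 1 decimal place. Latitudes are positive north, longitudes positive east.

Leg 1: φ1=0.8997172, φ2=-0.6045245, Δφ=-1.5042417, Δλ=-1.0158061 rad; a=sin²(Δφ/2)+cosφ1·cosφ2·sin²(Δλ/2)=0.5877633631; c=2·atan2(√a, √(1-a))=1.747237102; dist=6371·c=11131.648 ≈ 11131.6 km; running total=11131.6 km
Leg 1 bearing: y=sinΔλ·cosφ2=-0.69927891, x=cosφ1·sinφ2-sinφ1·cosφ2·cosΔλ=-0.69296420; θ=atan2(y, x)=-134.7401° <0 so +360° → 225.2599° ≈ 225.3°
Leg 2: φ1=-0.6045245, φ2=0.8606166, Δφ=1.4651411, Δλ=-1.1310240 rad; a=sin²(Δφ/2)+cosφ1·cosφ2·sin²(Δλ/2)=0.6012954887; c=2·atan2(√a, √(1-a))=1.774799370; dist=6371·c=11307.247 ≈ 11307.2 km; running total=22438.8 km
Leg 2 bearing: y=sinΔλ·cosφ2=-0.58993418, x=cosφ1·sinφ2-sinφ1·cosφ2·cosΔλ=0.78162303; θ=atan2(y, x)=-37.0439° <0 so +360° → 322.9561° ≈ 323.0°
Leg 3: φ1=0.8606166, φ2=0.7161034, Δφ=-0.1445133, Δλ=2.6550228 rad; a=sin²(Δφ/2)+cosφ1·cosφ2·sin²(Δλ/2)=0.4684980012; c=2·atan2(√a, √(1-a))=1.507750572; dist=6371·c=9605.879 ≈ 9605.9 km; running total=32044.7 km
Leg 3 bearing: y=sinΔλ·cosφ2=0.35274057, x=cosφ1·sinφ2-sinφ1·cosφ2·cosΔλ=0.93359766; θ=atan2(y, x)=20.6980° ≈ 20.7°
Leg 4: φ1=0.7161034, φ2=0.5245046, Δφ=-0.1915988, Δλ=0.0398371 rad; a=sin²(Δφ/2)+cosφ1·cosφ2·sin²(Δλ/2)=0.0094085071; c=2·atan2(√a, √(1-a))=0.194300414; dist=6371·c=1237.888 ≈ 1237.9 km; running total=33282.6 km
Leg 4 bearing: y=sinΔλ·cosφ2=0.03447280, x=cosφ1·sinφ2-sinφ1·cosφ2·cosΔλ=-0.18997783; θ=atan2(y, x)=169.7152° ≈ 169.7°

Leg 1: dist=11131.6 km, bearing=225.3°
Leg 2: dist=11307.2 km, bearing=323.0°
Leg 3: dist=9605.9 km, bearing=20.7°
Leg 4: dist=1237.9 km, bearing=169.7°
Total: 33282.6 km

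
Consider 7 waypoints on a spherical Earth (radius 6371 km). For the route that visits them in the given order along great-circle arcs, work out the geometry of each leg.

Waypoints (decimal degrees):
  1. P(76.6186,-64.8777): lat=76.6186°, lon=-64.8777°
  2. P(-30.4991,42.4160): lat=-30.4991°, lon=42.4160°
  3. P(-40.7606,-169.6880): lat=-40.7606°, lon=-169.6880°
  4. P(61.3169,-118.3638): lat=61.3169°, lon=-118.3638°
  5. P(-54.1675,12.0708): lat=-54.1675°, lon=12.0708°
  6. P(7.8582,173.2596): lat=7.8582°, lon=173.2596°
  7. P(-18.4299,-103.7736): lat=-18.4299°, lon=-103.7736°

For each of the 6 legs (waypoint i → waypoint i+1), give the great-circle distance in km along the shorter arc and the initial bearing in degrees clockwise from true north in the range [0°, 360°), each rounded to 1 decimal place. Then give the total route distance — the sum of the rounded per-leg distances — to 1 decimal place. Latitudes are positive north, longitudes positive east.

Leg 1: dist=13740.9 km, bearing=80.9°
Leg 2: dist=11430.4 km, bearing=155.6°
Leg 3: dist=12255.7 km, bearing=23.5°
Leg 4: dist=17047.8 km, bearing=97.2°
Leg 5: dist=14598.1 km, bearing=154.8°
Leg 6: dist=9549.4 km, bearing=109.3°
Total: 78622.3 km

Leg 1: φ1=1.3372468, φ2=-0.5323097, Δφ=-1.8695566, Δλ=1.8726283 rad; a=sin²(Δφ/2)+cosφ1·cosφ2·sin²(Δλ/2)=0.7765124007; c=2·atan2(√a, √(1-a))=2.156786705; dist=6371·c=13740.888 ≈ 13740.9 km; running total=13740.9 km
Leg 1 bearing: y=sinΔλ·cosφ2=0.82268553, x=cosφ1·sinφ2-sinφ1·cosφ2·cosΔλ=0.13172734; θ=atan2(y, x)=80.9031° ≈ 80.9°
Leg 2: φ1=-0.5323097, φ2=-0.7114067, Δφ=-0.1790970, Δλ=-3.7019132 rad; a=sin²(Δφ/2)+cosφ1·cosφ2·sin²(Δλ/2)=0.6107401357; c=2·atan2(√a, √(1-a))=1.794128507; dist=6371·c=11430.393 ≈ 11430.4 km; running total=25171.3 km
Leg 2 bearing: y=sinΔλ·cosφ2=0.40254957, x=cosφ1·sinφ2-sinφ1·cosφ2·cosΔλ=-0.88820062; θ=atan2(y, x)=155.6191° ≈ 155.6°
Leg 3: φ1=-0.7114067, φ2=1.0701818, Δφ=1.7815885, Δλ=0.8957763 rad; a=sin²(Δφ/2)+cosφ1·cosφ2·sin²(Δλ/2)=0.6727980786; c=2·atan2(√a, √(1-a))=1.923670340; dist=6371·c=12255.704 ≈ 12255.7 km; running total=37427.0 km
Leg 3 bearing: y=sinΔλ·cosφ2=0.37470581, x=cosφ1·sinφ2-sinφ1·cosφ2·cosΔλ=0.86032485; θ=atan2(y, x)=23.5350° ≈ 23.5°
Leg 4: φ1=1.0701818, φ2=-0.9454012, Δφ=-2.0155830, Δλ=2.2765132 rad; a=sin²(Δφ/2)+cosφ1·cosφ2·sin²(Δλ/2)=0.9467414865; c=2·atan2(√a, √(1-a))=2.675838146; dist=6371·c=17047.765 ≈ 17047.8 km; running total=54474.8 km
Leg 4 bearing: y=sinΔλ·cosφ2=0.44558875, x=cosφ1·sinφ2-sinφ1·cosφ2·cosΔλ=-0.05602535; θ=atan2(y, x)=97.1664° ≈ 97.2°
Leg 5: φ1=-0.9454012, φ2=0.1371515, Δφ=1.0825527, Δλ=2.8132753 rad; a=sin²(Δφ/2)+cosφ1·cosφ2·sin²(Δλ/2)=0.8298946676; c=2·atan2(√a, √(1-a))=2.291334709; dist=6371·c=14598.093 ≈ 14598.1 km; running total=69072.9 km
Leg 5 bearing: y=sinΔλ·cosφ2=0.31942275, x=cosφ1·sinφ2-sinφ1·cosφ2·cosΔλ=-0.68018169; θ=atan2(y, x)=154.8446° ≈ 154.8°
Leg 6: φ1=0.1371515, φ2=-0.3216624, Δφ=-0.4588139, Δλ=-4.8351415 rad; a=sin²(Δφ/2)+cosφ1·cosφ2·sin²(Δλ/2)=0.4640751265; c=2·atan2(√a, √(1-a))=1.498884616; dist=6371·c=9549.394 ≈ 9549.4 km; running total=78622.3 km
Leg 6 bearing: y=sinΔλ·cosφ2=0.94157246, x=cosφ1·sinφ2-sinφ1·cosφ2·cosΔλ=-0.32905763; θ=atan2(y, x)=109.2633° ≈ 109.3°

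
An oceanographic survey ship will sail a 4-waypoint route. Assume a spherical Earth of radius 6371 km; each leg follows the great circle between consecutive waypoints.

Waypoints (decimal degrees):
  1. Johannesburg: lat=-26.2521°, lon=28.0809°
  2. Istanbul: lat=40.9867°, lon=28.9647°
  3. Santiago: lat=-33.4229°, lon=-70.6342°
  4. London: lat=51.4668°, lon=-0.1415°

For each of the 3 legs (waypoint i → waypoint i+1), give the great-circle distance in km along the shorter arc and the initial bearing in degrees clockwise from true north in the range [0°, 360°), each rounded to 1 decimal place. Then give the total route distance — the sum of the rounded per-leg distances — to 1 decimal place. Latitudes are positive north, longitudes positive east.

Leg 1: dist=7477.2 km, bearing=0.7°
Leg 2: dist=13098.3 km, bearing=248.5°
Leg 3: dist=11665.1 km, bearing=37.4°
Total: 32240.6 km

Leg 1: φ1=-0.4581856, φ2=0.7153529, Δφ=1.1735384, Δλ=0.0154252 rad; a=sin²(Δφ/2)+cosφ1·cosφ2·sin²(Δλ/2)=0.3065946587; c=2·atan2(√a, √(1-a))=1.173625786; dist=6371·c=7477.170 ≈ 7477.2 km; running total=7477.2 km
Leg 1 bearing: y=sinΔλ·cosφ2=0.01164345, x=cosφ1·sinφ2-sinφ1·cosφ2·cosΔλ=0.92208564; θ=atan2(y, x)=0.7235° ≈ 0.7°
Leg 2: φ1=0.7153529, φ2=-0.5833397, Δφ=-1.2986925, Δλ=-1.7383287 rad; a=sin²(Δφ/2)+cosφ1·cosφ2·sin²(Δλ/2)=0.7331636992; c=2·atan2(√a, √(1-a))=2.055930888; dist=6371·c=13098.336 ≈ 13098.3 km; running total=20575.5 km
Leg 2 bearing: y=sinΔλ·cosφ2=-0.82294236, x=cosφ1·sinφ2-sinφ1·cosφ2·cosΔλ=-0.32450676; θ=atan2(y, x)=-111.5206° <0 so +360° → 248.4794° ≈ 248.5°
Leg 3: φ1=-0.5833397, φ2=0.8982651, Δφ=1.4816048, Δλ=1.2303297 rad; a=sin²(Δφ/2)+cosφ1·cosφ2·sin²(Δλ/2)=0.6286244675; c=2·atan2(√a, √(1-a))=1.830970570; dist=6371·c=11665.114 ≈ 11665.1 km; running total=32240.6 km
Leg 3 bearing: y=sinΔλ·cosφ2=0.58720900, x=cosφ1·sinφ2-sinφ1·cosφ2·cosΔλ=0.76746894; θ=atan2(y, x)=37.4205° ≈ 37.4°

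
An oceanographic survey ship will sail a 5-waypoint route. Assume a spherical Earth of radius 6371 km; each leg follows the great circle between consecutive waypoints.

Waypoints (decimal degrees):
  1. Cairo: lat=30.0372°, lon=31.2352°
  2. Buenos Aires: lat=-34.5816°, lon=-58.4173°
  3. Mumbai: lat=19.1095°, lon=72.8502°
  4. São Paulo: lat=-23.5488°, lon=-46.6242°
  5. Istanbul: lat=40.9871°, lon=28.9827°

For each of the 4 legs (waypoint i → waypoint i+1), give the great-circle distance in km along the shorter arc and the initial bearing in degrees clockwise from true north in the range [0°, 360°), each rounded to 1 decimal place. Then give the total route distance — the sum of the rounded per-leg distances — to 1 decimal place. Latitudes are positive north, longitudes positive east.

Leg 1: dist=11814.2 km, bearing=239.0°
Leg 2: dist=14938.0 km, bearing=96.8°
Leg 3: dist=13771.3 km, bearing=253.9°
Leg 4: dist=10581.9 km, bearing=47.2°
Total: 51105.4 km

Leg 1: φ1=0.5242480, φ2=-0.6035628, Δφ=-1.1278108, Δλ=-1.5647313 rad; a=sin²(Δφ/2)+cosφ1·cosφ2·sin²(Δλ/2)=0.6398929818; c=2·atan2(√a, √(1-a))=1.854367489; dist=6371·c=11814.175 ≈ 11814.2 km; running total=11814.2 km
Leg 1 bearing: y=sinΔλ·cosφ2=-0.82330354, x=cosφ1·sinφ2-sinφ1·cosφ2·cosΔλ=-0.49385331; θ=atan2(y, x)=-120.9572° <0 so +360° → 239.0428° ≈ 239.0°
Leg 2: φ1=-0.6035628, φ2=0.3335237, Δφ=0.9370865, Δλ=2.2910501 rad; a=sin²(Δφ/2)+cosφ1·cosφ2·sin²(Δλ/2)=0.8494636838; c=2·atan2(√a, √(1-a))=2.344692941; dist=6371·c=14938.039 ≈ 14938.0 km; running total=26752.2 km
Leg 2 bearing: y=sinΔλ·cosφ2=0.71021909, x=cosφ1·sinφ2-sinφ1·cosφ2·cosΔλ=-0.08419848; θ=atan2(y, x)=96.7610° ≈ 96.8°
Leg 3: φ1=0.3335237, φ2=-0.4110041, Δφ=-0.7445278, Δλ=-2.0852217 rad; a=sin²(Δφ/2)+cosφ1·cosφ2·sin²(Δλ/2)=0.7784991484; c=2·atan2(√a, √(1-a))=2.161563455; dist=6371·c=13771.321 ≈ 13771.3 km; running total=40523.5 km
Leg 3 bearing: y=sinΔλ·cosφ2=-0.79807419, x=cosφ1·sinφ2-sinφ1·cosφ2·cosΔλ=-0.22984882; θ=atan2(y, x)=-106.0666° <0 so +360° → 253.9334° ≈ 253.9°
Leg 4: φ1=-0.4110041, φ2=0.7153598, Δφ=1.1263639, Δλ=1.3195893 rad; a=sin²(Δφ/2)+cosφ1·cosφ2·sin²(Δλ/2)=0.5450182330; c=2·atan2(√a, √(1-a))=1.660954886; dist=6371·c=10581.944 ≈ 10581.9 km; running total=51105.4 km
Leg 4 bearing: y=sinΔλ·cosφ2=0.73116464, x=cosφ1·sinφ2-sinφ1·cosφ2·cosΔλ=0.67623346; θ=atan2(y, x)=47.2351° ≈ 47.2°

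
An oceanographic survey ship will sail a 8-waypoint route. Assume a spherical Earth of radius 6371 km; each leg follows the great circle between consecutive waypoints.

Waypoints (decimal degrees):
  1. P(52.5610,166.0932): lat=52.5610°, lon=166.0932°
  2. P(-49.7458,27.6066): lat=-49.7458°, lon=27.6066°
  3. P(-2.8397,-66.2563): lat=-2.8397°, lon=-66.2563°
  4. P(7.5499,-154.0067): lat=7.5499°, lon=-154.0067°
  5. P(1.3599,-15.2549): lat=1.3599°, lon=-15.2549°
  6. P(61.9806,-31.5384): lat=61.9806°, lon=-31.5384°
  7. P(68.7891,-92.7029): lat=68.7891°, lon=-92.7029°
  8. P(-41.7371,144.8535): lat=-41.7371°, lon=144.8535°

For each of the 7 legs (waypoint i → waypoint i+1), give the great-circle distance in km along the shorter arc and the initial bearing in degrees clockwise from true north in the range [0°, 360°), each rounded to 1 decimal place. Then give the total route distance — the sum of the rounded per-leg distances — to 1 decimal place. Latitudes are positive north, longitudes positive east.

Leg 1: dist=17143.3 km, bearing=259.4°
Leg 2: dist=10043.7 km, bearing=265.2°
Leg 3: dist=9801.4 km, bearing=277.7°
Leg 4: dist=15334.1 km, bearing=79.5°
Leg 5: dist=6877.6 km, bearing=351.4°
Leg 6: dist=2800.2 km, bearing=311.9°
Leg 7: dist=15561.4 km, bearing=281.9°
Total: 77561.7 km

Leg 1: φ1=0.9173625, φ2=-0.8682280, Δφ=-1.7855905, Δλ=-2.4170471 rad; a=sin²(Δφ/2)+cosφ1·cosφ2·sin²(Δλ/2)=0.9500580959; c=2·atan2(√a, √(1-a))=2.690832477; dist=6371·c=17143.294 ≈ 17143.3 km; running total=17143.3 km
Leg 1 bearing: y=sinΔλ·cosφ2=-0.42828495, x=cosφ1·sinφ2-sinφ1·cosφ2·cosΔλ=-0.07976744; θ=atan2(y, x)=-100.5504° <0 so +360° → 259.4496° ≈ 259.4°
Leg 2: φ1=-0.8682280, φ2=-0.0495621, Δφ=0.8186659, Δλ=-1.6382167 rad; a=sin²(Δφ/2)+cosφ1·cosφ2·sin²(Δλ/2)=0.5028348113; c=2·atan2(√a, √(1-a))=1.576465980; dist=6371·c=10043.665 ≈ 10043.7 km; running total=27187.0 km
Leg 2 bearing: y=sinΔλ·cosφ2=-0.99650295, x=cosφ1·sinφ2-sinφ1·cosφ2·cosΔλ=-0.08336501; θ=atan2(y, x)=-94.7821° <0 so +360° → 265.2179° ≈ 265.2°
Leg 3: φ1=-0.0495621, φ2=0.1317706, Δφ=0.1813327, Δλ=-1.5315334 rad; a=sin²(Δφ/2)+cosφ1·cosφ2·sin²(Δλ/2)=0.4838222573; c=2·atan2(√a, √(1-a))=1.538435193; dist=6371·c=9801.371 ≈ 9801.4 km; running total=36988.4 km
Leg 3 bearing: y=sinΔλ·cosφ2=-0.99056680, x=cosφ1·sinφ2-sinφ1·cosφ2·cosΔλ=0.13315607; θ=atan2(y, x)=-82.3440° <0 so +360° → 277.6560° ≈ 277.7°
Leg 4: φ1=0.1317706, φ2=0.0237347, Δφ=-0.1080359, Δλ=2.4216758 rad; a=sin²(Δφ/2)+cosφ1·cosφ2·sin²(Δλ/2)=0.8710071816; c=2·atan2(√a, √(1-a))=2.406866500; dist=6371·c=15334.146 ≈ 15334.1 km; running total=52322.5 km
Leg 4 bearing: y=sinΔλ·cosφ2=0.65913649, x=cosφ1·sinφ2-sinφ1·cosφ2·cosΔλ=0.12228560; θ=atan2(y, x)=79.4898° ≈ 79.5°
Leg 5: φ1=0.0237347, φ2=1.0817655, Δφ=1.0580308, Δλ=-0.2842007 rad; a=sin²(Δφ/2)+cosφ1·cosφ2·sin²(Δλ/2)=0.2641250313; c=2·atan2(√a, √(1-a))=1.079521942; dist=6371·c=6877.634 ≈ 6877.6 km; running total=59200.1 km
Leg 5 bearing: y=sinΔλ·cosφ2=-0.13171909, x=cosφ1·sinφ2-sinφ1·cosφ2·cosΔλ=0.87183833; θ=atan2(y, x)=-8.5914° <0 so +360° → 351.4086° ≈ 351.4°
Leg 6: φ1=1.0817655, φ2=1.2005963, Δφ=0.1188307, Δλ=-1.0675219 rad; a=sin²(Δφ/2)+cosφ1·cosφ2·sin²(Δλ/2)=0.0475214770; c=2·atan2(√a, √(1-a))=0.439517565; dist=6371·c=2800.166 ≈ 2800.2 km; running total=62000.3 km
Leg 6 bearing: y=sinΔλ·cosφ2=-0.31694139, x=cosφ1·sinφ2-sinφ1·cosφ2·cosΔλ=0.28390297; θ=atan2(y, x)=-48.1473° <0 so +360° → 311.8527° ≈ 311.9°
Leg 7: φ1=1.2005963, φ2=-0.7284498, Δφ=-1.9290461, Δλ=4.1461413 rad; a=sin²(Δφ/2)+cosφ1·cosφ2·sin²(Δλ/2)=0.8827252116; c=2·atan2(√a, √(1-a))=2.442537330; dist=6371·c=15561.405 ≈ 15561.4 km; running total=77561.7 km
Leg 7 bearing: y=sinΔλ·cosφ2=-0.62973920, x=cosφ1·sinφ2-sinφ1·cosφ2·cosΔλ=0.13234119; θ=atan2(y, x)=-78.1319° <0 so +360° → 281.8681° ≈ 281.9°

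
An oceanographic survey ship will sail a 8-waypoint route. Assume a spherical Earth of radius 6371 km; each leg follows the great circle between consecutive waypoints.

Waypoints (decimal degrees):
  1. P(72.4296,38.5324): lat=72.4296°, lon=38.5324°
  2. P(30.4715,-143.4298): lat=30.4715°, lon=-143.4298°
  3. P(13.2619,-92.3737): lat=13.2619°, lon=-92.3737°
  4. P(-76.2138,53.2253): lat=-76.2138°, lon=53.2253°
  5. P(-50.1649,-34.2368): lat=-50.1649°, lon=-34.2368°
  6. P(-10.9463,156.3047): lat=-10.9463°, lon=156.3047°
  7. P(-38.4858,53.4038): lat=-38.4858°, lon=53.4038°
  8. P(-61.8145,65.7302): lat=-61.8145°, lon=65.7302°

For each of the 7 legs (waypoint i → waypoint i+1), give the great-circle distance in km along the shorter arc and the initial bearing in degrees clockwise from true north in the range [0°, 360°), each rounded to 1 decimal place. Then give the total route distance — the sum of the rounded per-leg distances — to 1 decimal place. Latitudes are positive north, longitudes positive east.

Leg 1: dist=8572.0 km, bearing=1.7°
Leg 2: dist=5552.8 km, bearing=98.5°
Leg 3: dist=12728.2 km, bearing=171.5°
Leg 4: dist=4580.1 km, bearing=256.3°
Leg 5: dist=13142.8 km, bearing=191.8°
Leg 6: dist=10348.0 km, bearing=229.8°
Leg 7: dist=2727.9 km, bearing=165.9°
Total: 57651.8 km

Leg 1: φ1=1.2641350, φ2=0.5318280, Δφ=-0.7323070, Δλ=-3.1758395 rad; a=sin²(Δφ/2)+cosφ1·cosφ2·sin²(Δλ/2)=0.3882893039; c=2·atan2(√a, √(1-a))=1.345473139; dist=6371·c=8572.009 ≈ 8572.0 km; running total=8572.0 km
Leg 1 bearing: y=sinΔλ·cosφ2=0.02951096, x=cosφ1·sinφ2-sinφ1·cosφ2·cosΔλ=0.97427511; θ=atan2(y, x)=1.7350° ≈ 1.7°
Leg 2: φ1=0.5318280, φ2=0.2314638, Δφ=-0.3003642, Δλ=0.8910970 rad; a=sin²(Δφ/2)+cosφ1·cosφ2·sin²(Δλ/2)=0.1781858156; c=2·atan2(√a, √(1-a))=0.871566587; dist=6371·c=5552.751 ≈ 5552.8 km; running total=14124.8 km
Leg 2 bearing: y=sinΔλ·cosφ2=0.75702014, x=cosφ1·sinφ2-sinφ1·cosφ2·cosΔλ=-0.11253014; θ=atan2(y, x)=98.4550° ≈ 98.5°
Leg 3: φ1=0.2314638, φ2=-1.3301817, Δφ=-1.5616456, Δλ=2.5411819 rad; a=sin²(Δφ/2)+cosφ1·cosφ2·sin²(Δλ/2)=0.7070860477; c=2·atan2(√a, √(1-a))=1.997829355; dist=6371·c=12728.171 ≈ 12728.2 km; running total=26853.0 km
Leg 3 bearing: y=sinΔλ·cosφ2=0.13463481, x=cosφ1·sinφ2-sinφ1·cosφ2·cosΔλ=-0.90018606; θ=atan2(y, x)=171.4937° ≈ 171.5°
Leg 4: φ1=-1.3301817, φ2=-0.8755427, Δφ=0.4546391, Δλ=-1.5265016 rad; a=sin²(Δφ/2)+cosφ1·cosφ2·sin²(Δλ/2)=0.1237355104; c=2·atan2(√a, √(1-a))=0.718902457; dist=6371·c=4580.128 ≈ 4580.1 km; running total=31433.1 km
Leg 4 bearing: y=sinΔλ·cosφ2=-0.63995192, x=cosφ1·sinφ2-sinφ1·cosφ2·cosΔλ=-0.15544024; θ=atan2(y, x)=-103.6524° <0 so +360° → 256.3476° ≈ 256.3°
Leg 5: φ1=-0.8755427, φ2=-0.1910490, Δφ=0.6844937, Δλ=3.3255765 rad; a=sin²(Δφ/2)+cosφ1·cosφ2·sin²(Δλ/2)=0.7362483260; c=2·atan2(√a, √(1-a))=2.062917776; dist=6371·c=13142.849 ≈ 13142.8 km; running total=44575.9 km
Leg 5 bearing: y=sinΔλ·cosφ2=-0.17961904, x=cosφ1·sinφ2-sinφ1·cosφ2·cosΔλ=-0.86283481; θ=atan2(y, x)=-168.2405° <0 so +360° → 191.7595° ≈ 191.8°
Leg 6: φ1=-0.1910490, φ2=-0.6717039, Δφ=-0.4806549, Δλ=-1.7959595 rad; a=sin²(Δφ/2)+cosφ1·cosφ2·sin²(Δλ/2)=0.5267061409; c=2·atan2(√a, √(1-a))=1.624234038; dist=6371·c=10347.995 ≈ 10348.0 km; running total=54923.9 km
Leg 6 bearing: y=sinΔλ·cosφ2=-0.76300368, x=cosφ1·sinφ2-sinφ1·cosφ2·cosΔλ=-0.64418360; θ=atan2(y, x)=-130.1735° <0 so +360° → 229.8265° ≈ 229.8°
Leg 7: φ1=-0.6717039, φ2=-1.0788666, Δφ=-0.4071626, Δλ=0.2151363 rad; a=sin²(Δφ/2)+cosφ1·cosφ2·sin²(Δλ/2)=0.0451374573; c=2·atan2(√a, √(1-a))=0.428174854; dist=6371·c=2727.902 ≈ 2727.9 km; running total=57651.8 km
Leg 7 bearing: y=sinΔλ·cosφ2=0.10083278, x=cosφ1·sinφ2-sinφ1·cosφ2·cosΔλ=-0.40278160; θ=atan2(y, x)=165.9454° ≈ 165.9°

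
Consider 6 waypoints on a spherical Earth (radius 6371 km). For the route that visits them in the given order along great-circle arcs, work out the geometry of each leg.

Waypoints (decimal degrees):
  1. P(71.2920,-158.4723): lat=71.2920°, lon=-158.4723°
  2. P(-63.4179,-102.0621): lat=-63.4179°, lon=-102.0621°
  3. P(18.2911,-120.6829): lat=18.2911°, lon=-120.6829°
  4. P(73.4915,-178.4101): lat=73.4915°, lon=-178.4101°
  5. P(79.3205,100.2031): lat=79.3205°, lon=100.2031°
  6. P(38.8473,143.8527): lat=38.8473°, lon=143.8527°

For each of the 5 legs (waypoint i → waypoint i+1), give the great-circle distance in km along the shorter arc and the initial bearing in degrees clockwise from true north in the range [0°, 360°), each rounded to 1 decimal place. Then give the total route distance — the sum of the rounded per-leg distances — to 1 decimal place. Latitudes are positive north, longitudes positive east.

Leg 1: φ1=1.2442801, φ2=-1.1068512, Δφ=-2.3511313, Δλ=0.9845437 rad; a=sin²(Δφ/2)+cosφ1·cosφ2·sin²(Δλ/2)=0.8838195802; c=2·atan2(√a, √(1-a))=2.445945573; dist=6371·c=15583.119 ≈ 15583.1 km; running total=15583.1 km
Leg 1 bearing: y=sinΔλ·cosφ2=0.37275944, x=cosφ1·sinφ2-sinφ1·cosφ2·cosΔλ=-0.52132573; θ=atan2(y, x)=144.4344° ≈ 144.4°
Leg 2: φ1=-1.1068512, φ2=0.3192399, Δφ=1.4260911, Δλ=-0.3249943 rad; a=sin²(Δφ/2)+cosφ1·cosφ2·sin²(Δλ/2)=0.4390200590; c=2·atan2(√a, √(1-a))=1.448532060; dist=6371·c=9228.598 ≈ 9228.6 km; running total=24811.7 km
Leg 2 bearing: y=sinΔλ·cosφ2=-0.30317031, x=cosφ1·sinφ2-sinφ1·cosφ2·cosΔλ=0.94509976; θ=atan2(y, x)=-17.7853° <0 so +360° → 342.2147° ≈ 342.2°
Leg 3: φ1=0.3192399, φ2=1.2826686, Δφ=0.9634287, Δλ=-1.0075297 rad; a=sin²(Δφ/2)+cosφ1·cosφ2·sin²(Δλ/2)=0.2775161618; c=2·atan2(√a, √(1-a))=1.109658160; dist=6371·c=7069.632 ≈ 7069.6 km; running total=31881.3 km
Leg 3 bearing: y=sinΔλ·cosφ2=-0.24025962, x=cosφ1·sinφ2-sinφ1·cosφ2·cosΔλ=0.86271611; θ=atan2(y, x)=-15.5621° <0 so +360° → 344.4379° ≈ 344.4°
Leg 4: φ1=1.2826686, φ2=1.3844039, Δφ=0.1017352, Δλ=4.8627177 rad; a=sin²(Δφ/2)+cosφ1·cosφ2·sin²(Δλ/2)=0.0249714561; c=2·atan2(√a, √(1-a))=0.317377551; dist=6371·c=2022.012 ≈ 2022.0 km; running total=33903.3 km
Leg 4 bearing: y=sinΔλ·cosφ2=-0.18322503, x=cosφ1·sinφ2-sinφ1·cosφ2·cosΔλ=0.25262644; θ=atan2(y, x)=-35.9526° <0 so +360° → 324.0474° ≈ 324.0°
Leg 5: φ1=1.3844039, φ2=0.6780133, Δφ=-0.7063906, Δλ=0.7618292 rad; a=sin²(Δφ/2)+cosφ1·cosφ2·sin²(Δλ/2)=0.1395930121; c=2·atan2(√a, √(1-a))=0.765820373; dist=6371·c=4879.042 ≈ 4879.0 km; running total=38782.3 km
Leg 5 bearing: y=sinΔλ·cosφ2=0.53757782, x=cosφ1·sinφ2-sinφ1·cosφ2·cosΔλ=-0.43753548; θ=atan2(y, x)=129.1422° ≈ 129.1°

Leg 1: dist=15583.1 km, bearing=144.4°
Leg 2: dist=9228.6 km, bearing=342.2°
Leg 3: dist=7069.6 km, bearing=344.4°
Leg 4: dist=2022.0 km, bearing=324.0°
Leg 5: dist=4879.0 km, bearing=129.1°
Total: 38782.3 km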